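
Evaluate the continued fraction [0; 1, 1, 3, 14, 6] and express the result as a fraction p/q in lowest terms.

346/607

Start with 6.
14 + 1/(6/1) = 14 + 1/6 = 85/6
3 + 1/(85/6) = 3 + 6/85 = 261/85
1 + 1/(261/85) = 1 + 85/261 = 346/261
1 + 1/(346/261) = 1 + 261/346 = 607/346
0 + 1/(607/346) = 0 + 346/607 = 346/607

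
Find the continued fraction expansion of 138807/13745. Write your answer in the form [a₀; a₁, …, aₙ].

[10; 10, 7, 1, 3, 14, 3]

Run the Euclidean algorithm, recording each quotient:
⌊138807/13745⌋ = 10, remainder 1357
⌊13745/1357⌋ = 10, remainder 175
⌊1357/175⌋ = 7, remainder 132
⌊175/132⌋ = 1, remainder 43
⌊132/43⌋ = 3, remainder 3
⌊43/3⌋ = 14, remainder 1
⌊3/1⌋ = 3, remainder 0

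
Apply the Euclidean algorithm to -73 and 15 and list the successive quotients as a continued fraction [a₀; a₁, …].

[-5; 7, 2]

Run the Euclidean algorithm, recording each quotient:
⌊-73/15⌋ = -5, remainder 2
⌊15/2⌋ = 7, remainder 1
⌊2/1⌋ = 2, remainder 0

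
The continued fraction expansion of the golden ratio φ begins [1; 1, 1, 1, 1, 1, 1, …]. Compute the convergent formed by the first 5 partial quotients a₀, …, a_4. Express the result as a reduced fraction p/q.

8/5

Start with 1.
1 + 1/(1/1) = 1 + 1/1 = 2/1
1 + 1/(2/1) = 1 + 1/2 = 3/2
1 + 1/(3/2) = 1 + 2/3 = 5/3
1 + 1/(5/3) = 1 + 3/5 = 8/5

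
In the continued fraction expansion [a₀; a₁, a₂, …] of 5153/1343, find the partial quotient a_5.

1

5153 ÷ 1343 → quotient 3, remainder 1124
1343 ÷ 1124 → quotient 1, remainder 219
1124 ÷ 219 → quotient 5, remainder 29
219 ÷ 29 → quotient 7, remainder 16
29 ÷ 16 → quotient 1, remainder 13
16 ÷ 13 → quotient 1, remainder 3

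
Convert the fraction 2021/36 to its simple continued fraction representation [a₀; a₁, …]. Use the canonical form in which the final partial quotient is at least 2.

[56; 7, 5]

2021 = 56·36 + 5, so a_0 = 56
36 = 7·5 + 1, so a_1 = 7
5 = 5·1 + 0, so a_2 = 5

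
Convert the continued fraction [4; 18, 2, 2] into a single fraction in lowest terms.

373/92

Start with 2.
2 + 1/(2/1) = 2 + 1/2 = 5/2
18 + 1/(5/2) = 18 + 2/5 = 92/5
4 + 1/(92/5) = 4 + 5/92 = 373/92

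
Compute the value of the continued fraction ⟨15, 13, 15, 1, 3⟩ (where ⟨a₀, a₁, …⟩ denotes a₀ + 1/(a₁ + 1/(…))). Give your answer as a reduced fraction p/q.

12408/823

a_0 = 15: 15/1
a_1 = 13: 196/13
a_2 = 15: 2955/196
a_3 = 1: 3151/209
a_4 = 3: 12408/823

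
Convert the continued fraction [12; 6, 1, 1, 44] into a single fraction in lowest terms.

a_0 = 12: 12/1
a_1 = 6: 73/6
a_2 = 1: 85/7
a_3 = 1: 158/13
a_4 = 44: 7037/579

7037/579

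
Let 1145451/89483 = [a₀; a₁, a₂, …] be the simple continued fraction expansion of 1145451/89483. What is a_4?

1

Run the Euclidean algorithm, recording each quotient:
1145451 = 12·89483 + 71655, so a_0 = 12
89483 = 1·71655 + 17828, so a_1 = 1
71655 = 4·17828 + 343, so a_2 = 4
17828 = 51·343 + 335, so a_3 = 51
343 = 1·335 + 8, so a_4 = 1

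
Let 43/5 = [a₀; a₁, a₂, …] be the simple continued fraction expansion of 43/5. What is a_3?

2

⌊43/5⌋ = 8, remainder 3
⌊5/3⌋ = 1, remainder 2
⌊3/2⌋ = 1, remainder 1
⌊2/1⌋ = 2, remainder 0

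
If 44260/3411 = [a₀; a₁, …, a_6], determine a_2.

Repeatedly divide and take the remainder:
⌊44260/3411⌋ = 12, remainder 3328
⌊3411/3328⌋ = 1, remainder 83
⌊3328/83⌋ = 40, remainder 8

40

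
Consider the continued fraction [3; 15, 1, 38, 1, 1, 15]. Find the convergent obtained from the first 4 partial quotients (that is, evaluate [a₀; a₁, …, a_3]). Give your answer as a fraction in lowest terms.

1908/623

Build up convergents one term at a time:
a_0 = 3: 3/1
a_1 = 15: 46/15
a_2 = 1: 49/16
a_3 = 38: 1908/623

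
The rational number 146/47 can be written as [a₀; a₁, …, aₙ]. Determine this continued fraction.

[3; 9, 2, 2]

146 = 3·47 + 5, so a_0 = 3
47 = 9·5 + 2, so a_1 = 9
5 = 2·2 + 1, so a_2 = 2
2 = 2·1 + 0, so a_3 = 2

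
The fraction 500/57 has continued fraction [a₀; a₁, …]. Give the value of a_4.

500 = 8·57 + 44, so a_0 = 8
57 = 1·44 + 13, so a_1 = 1
44 = 3·13 + 5, so a_2 = 3
13 = 2·5 + 3, so a_3 = 2
5 = 1·3 + 2, so a_4 = 1

1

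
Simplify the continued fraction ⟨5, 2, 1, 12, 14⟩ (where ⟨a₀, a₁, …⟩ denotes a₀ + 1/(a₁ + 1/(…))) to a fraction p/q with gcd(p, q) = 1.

2858/535

a_0 = 5: 5/1
a_1 = 2: 11/2
a_2 = 1: 16/3
a_3 = 12: 203/38
a_4 = 14: 2858/535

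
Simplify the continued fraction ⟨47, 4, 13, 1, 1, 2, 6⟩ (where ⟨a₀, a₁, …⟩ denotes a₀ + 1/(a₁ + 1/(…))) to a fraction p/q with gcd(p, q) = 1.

Start with 6.
2 + 1/(6/1) = 2 + 1/6 = 13/6
1 + 1/(13/6) = 1 + 6/13 = 19/13
1 + 1/(19/13) = 1 + 13/19 = 32/19
13 + 1/(32/19) = 13 + 19/32 = 435/32
4 + 1/(435/32) = 4 + 32/435 = 1772/435
47 + 1/(1772/435) = 47 + 435/1772 = 83719/1772

83719/1772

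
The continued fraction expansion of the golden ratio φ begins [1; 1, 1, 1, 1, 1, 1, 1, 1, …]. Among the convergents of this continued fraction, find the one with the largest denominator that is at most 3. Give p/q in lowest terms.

List convergents until the denominator exceeds the bound:
a_0 = 1: 1/1  (≤ bound)
a_1 = 1: 2/1  (≤ bound)
a_2 = 1: 3/2  (≤ bound)
a_3 = 1: 5/3  (≤ bound)
a_4 = 1: 8/5  (> 3, stop)

5/3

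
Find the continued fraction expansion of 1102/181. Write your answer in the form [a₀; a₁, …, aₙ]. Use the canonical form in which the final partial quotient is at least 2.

[6; 11, 3, 5]

⌊1102/181⌋ = 6, remainder 16
⌊181/16⌋ = 11, remainder 5
⌊16/5⌋ = 3, remainder 1
⌊5/1⌋ = 5, remainder 0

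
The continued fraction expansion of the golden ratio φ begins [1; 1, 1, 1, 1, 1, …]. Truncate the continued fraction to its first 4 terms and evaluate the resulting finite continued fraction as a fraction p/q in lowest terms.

Start with 1.
1 + 1/(1/1) = 1 + 1/1 = 2/1
1 + 1/(2/1) = 1 + 1/2 = 3/2
1 + 1/(3/2) = 1 + 2/3 = 5/3

5/3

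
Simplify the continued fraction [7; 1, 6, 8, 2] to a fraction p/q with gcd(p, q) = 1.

951/121

Start with 2.
8 + 1/(2/1) = 8 + 1/2 = 17/2
6 + 1/(17/2) = 6 + 2/17 = 104/17
1 + 1/(104/17) = 1 + 17/104 = 121/104
7 + 1/(121/104) = 7 + 104/121 = 951/121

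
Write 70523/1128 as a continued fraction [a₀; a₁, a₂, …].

70523 = 62·1128 + 587, so a_0 = 62
1128 = 1·587 + 541, so a_1 = 1
587 = 1·541 + 46, so a_2 = 1
541 = 11·46 + 35, so a_3 = 11
46 = 1·35 + 11, so a_4 = 1
35 = 3·11 + 2, so a_5 = 3
11 = 5·2 + 1, so a_6 = 5
2 = 2·1 + 0, so a_7 = 2

[62; 1, 1, 11, 1, 3, 5, 2]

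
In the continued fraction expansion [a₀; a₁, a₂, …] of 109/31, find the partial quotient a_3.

15

109 = 3·31 + 16, so a_0 = 3
31 = 1·16 + 15, so a_1 = 1
16 = 1·15 + 1, so a_2 = 1
15 = 15·1 + 0, so a_3 = 15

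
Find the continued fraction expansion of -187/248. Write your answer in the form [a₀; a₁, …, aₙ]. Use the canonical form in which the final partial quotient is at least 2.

-187 ÷ 248 → quotient -1, remainder 61
248 ÷ 61 → quotient 4, remainder 4
61 ÷ 4 → quotient 15, remainder 1
4 ÷ 1 → quotient 4, remainder 0

[-1; 4, 15, 4]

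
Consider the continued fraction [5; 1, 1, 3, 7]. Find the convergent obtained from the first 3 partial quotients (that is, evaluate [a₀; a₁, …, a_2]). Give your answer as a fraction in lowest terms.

11/2

Start with 1.
1 + 1/(1/1) = 1 + 1/1 = 2/1
5 + 1/(2/1) = 5 + 1/2 = 11/2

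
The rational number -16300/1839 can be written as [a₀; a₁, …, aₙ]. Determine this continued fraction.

Repeatedly divide and take the remainder:
-16300 = -9·1839 + 251, so a_0 = -9
1839 = 7·251 + 82, so a_1 = 7
251 = 3·82 + 5, so a_2 = 3
82 = 16·5 + 2, so a_3 = 16
5 = 2·2 + 1, so a_4 = 2
2 = 2·1 + 0, so a_5 = 2

[-9; 7, 3, 16, 2, 2]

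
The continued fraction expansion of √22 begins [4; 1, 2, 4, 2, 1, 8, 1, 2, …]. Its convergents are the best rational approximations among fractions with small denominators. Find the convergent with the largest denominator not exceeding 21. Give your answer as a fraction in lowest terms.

61/13

a_0 = 4: 4/1  (≤ bound)
a_1 = 1: 5/1  (≤ bound)
a_2 = 2: 14/3  (≤ bound)
a_3 = 4: 61/13  (≤ bound)
a_4 = 2: 136/29  (> 21, stop)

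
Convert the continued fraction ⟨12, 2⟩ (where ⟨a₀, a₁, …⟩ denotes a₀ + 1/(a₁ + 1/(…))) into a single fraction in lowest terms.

25/2

Start with 2.
12 + 1/(2/1) = 12 + 1/2 = 25/2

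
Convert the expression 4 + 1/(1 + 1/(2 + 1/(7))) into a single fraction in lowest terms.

a_0 = 4: 4/1
a_1 = 1: 5/1
a_2 = 2: 14/3
a_3 = 7: 103/22

103/22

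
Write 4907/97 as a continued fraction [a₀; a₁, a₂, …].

4907 ÷ 97 → quotient 50, remainder 57
97 ÷ 57 → quotient 1, remainder 40
57 ÷ 40 → quotient 1, remainder 17
40 ÷ 17 → quotient 2, remainder 6
17 ÷ 6 → quotient 2, remainder 5
6 ÷ 5 → quotient 1, remainder 1
5 ÷ 1 → quotient 5, remainder 0

[50; 1, 1, 2, 2, 1, 5]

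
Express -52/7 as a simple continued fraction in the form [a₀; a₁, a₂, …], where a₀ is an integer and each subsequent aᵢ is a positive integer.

[-8; 1, 1, 3]

Apply division with remainder until the remainder is 0:
⌊-52/7⌋ = -8, remainder 4
⌊7/4⌋ = 1, remainder 3
⌊4/3⌋ = 1, remainder 1
⌊3/1⌋ = 3, remainder 0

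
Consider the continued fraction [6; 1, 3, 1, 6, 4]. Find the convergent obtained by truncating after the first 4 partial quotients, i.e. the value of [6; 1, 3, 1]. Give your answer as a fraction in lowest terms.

Start with 1.
3 + 1/(1/1) = 3 + 1/1 = 4/1
1 + 1/(4/1) = 1 + 1/4 = 5/4
6 + 1/(5/4) = 6 + 4/5 = 34/5

34/5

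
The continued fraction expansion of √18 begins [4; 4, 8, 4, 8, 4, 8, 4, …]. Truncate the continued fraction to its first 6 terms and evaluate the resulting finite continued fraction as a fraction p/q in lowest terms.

Start with 4.
8 + 1/(4/1) = 8 + 1/4 = 33/4
4 + 1/(33/4) = 4 + 4/33 = 136/33
8 + 1/(136/33) = 8 + 33/136 = 1121/136
4 + 1/(1121/136) = 4 + 136/1121 = 4620/1121
4 + 1/(4620/1121) = 4 + 1121/4620 = 19601/4620

19601/4620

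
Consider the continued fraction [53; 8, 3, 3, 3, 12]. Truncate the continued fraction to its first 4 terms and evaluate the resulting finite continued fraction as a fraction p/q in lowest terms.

4409/83

a_0 = 53: 53/1
a_1 = 8: 425/8
a_2 = 3: 1328/25
a_3 = 3: 4409/83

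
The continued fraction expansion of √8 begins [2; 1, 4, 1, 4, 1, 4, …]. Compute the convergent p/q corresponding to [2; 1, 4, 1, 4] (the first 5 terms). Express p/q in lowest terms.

Collapse the nested fraction from the inside out:
Start with 4.
1 + 1/(4/1) = 1 + 1/4 = 5/4
4 + 1/(5/4) = 4 + 4/5 = 24/5
1 + 1/(24/5) = 1 + 5/24 = 29/24
2 + 1/(29/24) = 2 + 24/29 = 82/29

82/29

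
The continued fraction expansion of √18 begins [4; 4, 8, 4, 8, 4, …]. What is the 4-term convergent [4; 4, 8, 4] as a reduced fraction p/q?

577/136

Start with 4.
8 + 1/(4/1) = 8 + 1/4 = 33/4
4 + 1/(33/4) = 4 + 4/33 = 136/33
4 + 1/(136/33) = 4 + 33/136 = 577/136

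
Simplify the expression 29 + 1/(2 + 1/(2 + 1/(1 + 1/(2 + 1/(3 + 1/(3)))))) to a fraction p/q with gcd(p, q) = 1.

6208/211

Start with 3.
3 + 1/(3/1) = 3 + 1/3 = 10/3
2 + 1/(10/3) = 2 + 3/10 = 23/10
1 + 1/(23/10) = 1 + 10/23 = 33/23
2 + 1/(33/23) = 2 + 23/33 = 89/33
2 + 1/(89/33) = 2 + 33/89 = 211/89
29 + 1/(211/89) = 29 + 89/211 = 6208/211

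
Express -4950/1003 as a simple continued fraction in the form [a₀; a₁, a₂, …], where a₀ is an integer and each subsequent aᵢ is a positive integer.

-4950 ÷ 1003 → quotient -5, remainder 65
1003 ÷ 65 → quotient 15, remainder 28
65 ÷ 28 → quotient 2, remainder 9
28 ÷ 9 → quotient 3, remainder 1
9 ÷ 1 → quotient 9, remainder 0

[-5; 15, 2, 3, 9]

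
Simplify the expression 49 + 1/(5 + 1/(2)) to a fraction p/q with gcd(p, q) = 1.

541/11

Use the convergent recurrence hₖ = aₖ·hₖ₋₁ + hₖ₋₂ (and likewise for the denominators kₖ):
a_0 = 49: 49/1
a_1 = 5: 246/5
a_2 = 2: 541/11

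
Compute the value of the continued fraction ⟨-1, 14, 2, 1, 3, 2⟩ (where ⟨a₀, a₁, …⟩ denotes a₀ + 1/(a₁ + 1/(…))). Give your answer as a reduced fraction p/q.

a_0 = -1: -1/1
a_1 = 14: -13/14
a_2 = 2: -27/29
a_3 = 1: -40/43
a_4 = 3: -147/158
a_5 = 2: -334/359

-334/359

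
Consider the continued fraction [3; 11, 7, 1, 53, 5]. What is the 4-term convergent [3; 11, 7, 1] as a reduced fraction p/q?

a_0 = 3: 3/1
a_1 = 11: 34/11
a_2 = 7: 241/78
a_3 = 1: 275/89

275/89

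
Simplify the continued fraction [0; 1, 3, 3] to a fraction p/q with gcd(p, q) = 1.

Build up convergents one term at a time:
a_0 = 0: 0/1
a_1 = 1: 1/1
a_2 = 3: 3/4
a_3 = 3: 10/13

10/13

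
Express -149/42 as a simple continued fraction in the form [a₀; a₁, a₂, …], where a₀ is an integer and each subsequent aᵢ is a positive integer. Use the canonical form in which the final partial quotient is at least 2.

[-4; 2, 4, 1, 3]

Apply division with remainder until the remainder is 0:
⌊-149/42⌋ = -4, remainder 19
⌊42/19⌋ = 2, remainder 4
⌊19/4⌋ = 4, remainder 3
⌊4/3⌋ = 1, remainder 1
⌊3/1⌋ = 3, remainder 0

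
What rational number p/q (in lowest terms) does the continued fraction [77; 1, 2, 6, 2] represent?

Start with 2.
6 + 1/(2/1) = 6 + 1/2 = 13/2
2 + 1/(13/2) = 2 + 2/13 = 28/13
1 + 1/(28/13) = 1 + 13/28 = 41/28
77 + 1/(41/28) = 77 + 28/41 = 3185/41

3185/41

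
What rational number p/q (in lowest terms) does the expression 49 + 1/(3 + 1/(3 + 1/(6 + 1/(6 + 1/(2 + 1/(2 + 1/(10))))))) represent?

1059934/21499

Compute successive convergents:
a_0 = 49: 49/1
a_1 = 3: 148/3
a_2 = 3: 493/10
a_3 = 6: 3106/63
a_4 = 6: 19129/388
a_5 = 2: 41364/839
a_6 = 2: 101857/2066
a_7 = 10: 1059934/21499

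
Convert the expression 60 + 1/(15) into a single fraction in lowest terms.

Compute successive convergents:
a_0 = 60: 60/1
a_1 = 15: 901/15

901/15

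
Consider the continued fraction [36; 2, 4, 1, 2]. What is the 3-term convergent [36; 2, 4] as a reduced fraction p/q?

Starting at the tail and folding back:
Start with 4.
2 + 1/(4/1) = 2 + 1/4 = 9/4
36 + 1/(9/4) = 36 + 4/9 = 328/9

328/9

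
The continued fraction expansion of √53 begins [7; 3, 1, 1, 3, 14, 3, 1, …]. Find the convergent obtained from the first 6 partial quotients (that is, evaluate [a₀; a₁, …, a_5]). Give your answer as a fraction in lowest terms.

Starting at the tail and folding back:
Start with 14.
3 + 1/(14/1) = 3 + 1/14 = 43/14
1 + 1/(43/14) = 1 + 14/43 = 57/43
1 + 1/(57/43) = 1 + 43/57 = 100/57
3 + 1/(100/57) = 3 + 57/100 = 357/100
7 + 1/(357/100) = 7 + 100/357 = 2599/357

2599/357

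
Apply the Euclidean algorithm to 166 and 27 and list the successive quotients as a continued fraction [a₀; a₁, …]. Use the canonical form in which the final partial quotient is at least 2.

[6; 6, 1, 3]

⌊166/27⌋ = 6, remainder 4
⌊27/4⌋ = 6, remainder 3
⌊4/3⌋ = 1, remainder 1
⌊3/1⌋ = 3, remainder 0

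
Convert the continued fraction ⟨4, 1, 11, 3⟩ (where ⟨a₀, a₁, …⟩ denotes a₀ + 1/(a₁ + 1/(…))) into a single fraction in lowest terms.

182/37

Build up convergents one term at a time:
a_0 = 4: 4/1
a_1 = 1: 5/1
a_2 = 11: 59/12
a_3 = 3: 182/37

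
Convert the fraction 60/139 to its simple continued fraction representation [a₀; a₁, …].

Repeatedly divide and take the remainder:
60 = 0·139 + 60, so a_0 = 0
139 = 2·60 + 19, so a_1 = 2
60 = 3·19 + 3, so a_2 = 3
19 = 6·3 + 1, so a_3 = 6
3 = 3·1 + 0, so a_4 = 3

[0; 2, 3, 6, 3]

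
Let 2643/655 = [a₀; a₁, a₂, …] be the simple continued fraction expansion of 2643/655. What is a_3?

11

2643 = 4·655 + 23, so a_0 = 4
655 = 28·23 + 11, so a_1 = 28
23 = 2·11 + 1, so a_2 = 2
11 = 11·1 + 0, so a_3 = 11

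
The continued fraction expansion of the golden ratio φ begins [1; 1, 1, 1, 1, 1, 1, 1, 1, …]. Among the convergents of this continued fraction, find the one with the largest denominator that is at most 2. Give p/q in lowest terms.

List convergents until the denominator exceeds the bound:
a_0 = 1: 1/1  (≤ bound)
a_1 = 1: 2/1  (≤ bound)
a_2 = 1: 3/2  (≤ bound)
a_3 = 1: 5/3  (> 2, stop)

3/2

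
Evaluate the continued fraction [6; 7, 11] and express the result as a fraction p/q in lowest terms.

a_0 = 6: 6/1
a_1 = 7: 43/7
a_2 = 11: 479/78

479/78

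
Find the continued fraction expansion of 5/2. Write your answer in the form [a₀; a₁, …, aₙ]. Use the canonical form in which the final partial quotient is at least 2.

[2; 2]

5 = 2·2 + 1, so a_0 = 2
2 = 2·1 + 0, so a_1 = 2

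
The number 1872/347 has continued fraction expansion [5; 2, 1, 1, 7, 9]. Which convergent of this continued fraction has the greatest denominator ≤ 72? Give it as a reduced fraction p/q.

a_0 = 5: 5/1  (≤ bound)
a_1 = 2: 11/2  (≤ bound)
a_2 = 1: 16/3  (≤ bound)
a_3 = 1: 27/5  (≤ bound)
a_4 = 7: 205/38  (≤ bound)
a_5 = 9: 1872/347  (> 72, stop)

205/38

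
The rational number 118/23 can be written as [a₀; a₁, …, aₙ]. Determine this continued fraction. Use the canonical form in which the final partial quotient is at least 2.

[5; 7, 1, 2]

118 = 5·23 + 3, so a_0 = 5
23 = 7·3 + 2, so a_1 = 7
3 = 1·2 + 1, so a_2 = 1
2 = 2·1 + 0, so a_3 = 2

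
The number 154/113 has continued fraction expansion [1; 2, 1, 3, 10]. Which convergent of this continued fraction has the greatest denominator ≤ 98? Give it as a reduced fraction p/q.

a_0 = 1: 1/1  (≤ bound)
a_1 = 2: 3/2  (≤ bound)
a_2 = 1: 4/3  (≤ bound)
a_3 = 3: 15/11  (≤ bound)
a_4 = 10: 154/113  (> 98, stop)

15/11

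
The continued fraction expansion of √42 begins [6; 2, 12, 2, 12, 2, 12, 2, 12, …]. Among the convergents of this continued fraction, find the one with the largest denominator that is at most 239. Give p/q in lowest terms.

List convergents until the denominator exceeds the bound:
a_0 = 6: 6/1  (≤ bound)
a_1 = 2: 13/2  (≤ bound)
a_2 = 12: 162/25  (≤ bound)
a_3 = 2: 337/52  (≤ bound)
a_4 = 12: 4206/649  (> 239, stop)

337/52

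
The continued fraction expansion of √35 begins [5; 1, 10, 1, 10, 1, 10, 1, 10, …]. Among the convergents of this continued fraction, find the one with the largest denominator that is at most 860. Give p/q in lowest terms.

846/143

List convergents until the denominator exceeds the bound:
a_0 = 5: 5/1  (≤ bound)
a_1 = 1: 6/1  (≤ bound)
a_2 = 10: 65/11  (≤ bound)
a_3 = 1: 71/12  (≤ bound)
a_4 = 10: 775/131  (≤ bound)
a_5 = 1: 846/143  (≤ bound)
a_6 = 10: 9235/1561  (> 860, stop)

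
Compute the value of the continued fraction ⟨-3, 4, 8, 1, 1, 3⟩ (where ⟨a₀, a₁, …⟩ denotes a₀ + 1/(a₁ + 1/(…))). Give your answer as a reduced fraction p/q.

a_0 = -3: -3/1
a_1 = 4: -11/4
a_2 = 8: -91/33
a_3 = 1: -102/37
a_4 = 1: -193/70
a_5 = 3: -681/247

-681/247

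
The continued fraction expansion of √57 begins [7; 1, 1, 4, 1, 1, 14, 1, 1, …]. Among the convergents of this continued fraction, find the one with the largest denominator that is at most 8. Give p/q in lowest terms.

a_0 = 7: 7/1  (≤ bound)
a_1 = 1: 8/1  (≤ bound)
a_2 = 1: 15/2  (≤ bound)
a_3 = 4: 68/9  (> 8, stop)

15/2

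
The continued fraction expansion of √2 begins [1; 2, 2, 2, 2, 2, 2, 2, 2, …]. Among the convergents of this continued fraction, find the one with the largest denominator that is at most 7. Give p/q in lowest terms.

List convergents until the denominator exceeds the bound:
a_0 = 1: 1/1  (≤ bound)
a_1 = 2: 3/2  (≤ bound)
a_2 = 2: 7/5  (≤ bound)
a_3 = 2: 17/12  (> 7, stop)

7/5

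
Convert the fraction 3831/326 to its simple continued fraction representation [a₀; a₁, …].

3831 ÷ 326 → quotient 11, remainder 245
326 ÷ 245 → quotient 1, remainder 81
245 ÷ 81 → quotient 3, remainder 2
81 ÷ 2 → quotient 40, remainder 1
2 ÷ 1 → quotient 2, remainder 0

[11; 1, 3, 40, 2]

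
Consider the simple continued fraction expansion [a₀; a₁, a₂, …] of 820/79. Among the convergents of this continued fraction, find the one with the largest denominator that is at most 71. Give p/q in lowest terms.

List convergents until the denominator exceeds the bound:
a_0 = 10: 10/1  (≤ bound)
a_1 = 2: 21/2  (≤ bound)
a_2 = 1: 31/3  (≤ bound)
a_3 = 1: 52/5  (≤ bound)
a_4 = 1: 83/8  (≤ bound)
a_5 = 2: 218/21  (≤ bound)
a_6 = 1: 301/29  (≤ bound)
a_7 = 2: 820/79  (> 71, stop)

301/29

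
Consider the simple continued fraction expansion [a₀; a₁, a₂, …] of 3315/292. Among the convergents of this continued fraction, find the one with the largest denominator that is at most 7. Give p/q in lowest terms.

34/3

a_0 = 11: 11/1  (≤ bound)
a_1 = 2: 23/2  (≤ bound)
a_2 = 1: 34/3  (≤ bound)
a_3 = 5: 193/17  (> 7, stop)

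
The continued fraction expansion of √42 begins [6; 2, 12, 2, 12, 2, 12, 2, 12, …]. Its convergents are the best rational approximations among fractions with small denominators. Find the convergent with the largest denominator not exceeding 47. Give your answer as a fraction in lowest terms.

162/25

a_0 = 6: 6/1  (≤ bound)
a_1 = 2: 13/2  (≤ bound)
a_2 = 12: 162/25  (≤ bound)
a_3 = 2: 337/52  (> 47, stop)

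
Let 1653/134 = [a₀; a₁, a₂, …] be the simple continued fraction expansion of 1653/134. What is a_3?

44

⌊1653/134⌋ = 12, remainder 45
⌊134/45⌋ = 2, remainder 44
⌊45/44⌋ = 1, remainder 1
⌊44/1⌋ = 44, remainder 0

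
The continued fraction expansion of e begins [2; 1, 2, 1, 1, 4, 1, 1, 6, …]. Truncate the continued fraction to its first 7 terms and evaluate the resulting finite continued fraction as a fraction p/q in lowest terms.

a_0 = 2: 2/1
a_1 = 1: 3/1
a_2 = 2: 8/3
a_3 = 1: 11/4
a_4 = 1: 19/7
a_5 = 4: 87/32
a_6 = 1: 106/39

106/39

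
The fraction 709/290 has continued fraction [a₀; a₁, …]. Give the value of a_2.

Apply division with remainder until the remainder is 0:
⌊709/290⌋ = 2, remainder 129
⌊290/129⌋ = 2, remainder 32
⌊129/32⌋ = 4, remainder 1

4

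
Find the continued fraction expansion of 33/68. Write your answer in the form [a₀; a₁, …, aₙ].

[0; 2, 16, 2]

Run the Euclidean algorithm, recording each quotient:
33 = 0·68 + 33, so a_0 = 0
68 = 2·33 + 2, so a_1 = 2
33 = 16·2 + 1, so a_2 = 16
2 = 2·1 + 0, so a_3 = 2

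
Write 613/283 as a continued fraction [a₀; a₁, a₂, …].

[2; 6, 47]

613 = 2·283 + 47, so a_0 = 2
283 = 6·47 + 1, so a_1 = 6
47 = 47·1 + 0, so a_2 = 47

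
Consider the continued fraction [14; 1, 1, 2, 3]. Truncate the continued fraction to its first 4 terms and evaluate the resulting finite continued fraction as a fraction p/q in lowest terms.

Work from the innermost term outward:
Start with 2.
1 + 1/(2/1) = 1 + 1/2 = 3/2
1 + 1/(3/2) = 1 + 2/3 = 5/3
14 + 1/(5/3) = 14 + 3/5 = 73/5

73/5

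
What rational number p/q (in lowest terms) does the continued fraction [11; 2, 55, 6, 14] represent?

Work from the innermost term outward:
Start with 14.
6 + 1/(14/1) = 6 + 1/14 = 85/14
55 + 1/(85/14) = 55 + 14/85 = 4689/85
2 + 1/(4689/85) = 2 + 85/4689 = 9463/4689
11 + 1/(9463/4689) = 11 + 4689/9463 = 108782/9463

108782/9463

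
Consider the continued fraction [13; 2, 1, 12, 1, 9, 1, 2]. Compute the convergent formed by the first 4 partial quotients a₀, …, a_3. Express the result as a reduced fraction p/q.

507/38

Use the convergent recurrence hₖ = aₖ·hₖ₋₁ + hₖ₋₂ (and likewise for the denominators kₖ):
a_0 = 13: 13/1
a_1 = 2: 27/2
a_2 = 1: 40/3
a_3 = 12: 507/38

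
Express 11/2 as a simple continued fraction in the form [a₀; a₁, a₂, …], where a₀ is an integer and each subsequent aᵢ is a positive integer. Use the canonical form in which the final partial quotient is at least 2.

Repeatedly divide and take the remainder:
11 = 5·2 + 1, so a_0 = 5
2 = 2·1 + 0, so a_1 = 2

[5; 2]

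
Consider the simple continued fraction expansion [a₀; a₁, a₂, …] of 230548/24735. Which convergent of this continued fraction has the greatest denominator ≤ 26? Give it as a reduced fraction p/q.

List convergents until the denominator exceeds the bound:
a_0 = 9: 9/1  (≤ bound)
a_1 = 3: 28/3  (≤ bound)
a_2 = 8: 233/25  (≤ bound)
a_3 = 2: 494/53  (> 26, stop)

233/25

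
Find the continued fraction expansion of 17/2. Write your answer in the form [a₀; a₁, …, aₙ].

Run the Euclidean algorithm, recording each quotient:
⌊17/2⌋ = 8, remainder 1
⌊2/1⌋ = 2, remainder 0

[8; 2]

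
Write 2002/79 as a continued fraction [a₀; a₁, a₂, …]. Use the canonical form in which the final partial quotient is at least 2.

⌊2002/79⌋ = 25, remainder 27
⌊79/27⌋ = 2, remainder 25
⌊27/25⌋ = 1, remainder 2
⌊25/2⌋ = 12, remainder 1
⌊2/1⌋ = 2, remainder 0

[25; 2, 1, 12, 2]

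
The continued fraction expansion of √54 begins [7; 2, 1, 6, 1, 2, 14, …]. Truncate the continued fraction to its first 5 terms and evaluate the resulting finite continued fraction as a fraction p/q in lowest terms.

169/23

Start with 1.
6 + 1/(1/1) = 6 + 1/1 = 7/1
1 + 1/(7/1) = 1 + 1/7 = 8/7
2 + 1/(8/7) = 2 + 7/8 = 23/8
7 + 1/(23/8) = 7 + 8/23 = 169/23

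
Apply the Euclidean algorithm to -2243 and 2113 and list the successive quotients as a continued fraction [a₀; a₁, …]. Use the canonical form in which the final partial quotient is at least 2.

Run the Euclidean algorithm, recording each quotient:
⌊-2243/2113⌋ = -2, remainder 1983
⌊2113/1983⌋ = 1, remainder 130
⌊1983/130⌋ = 15, remainder 33
⌊130/33⌋ = 3, remainder 31
⌊33/31⌋ = 1, remainder 2
⌊31/2⌋ = 15, remainder 1
⌊2/1⌋ = 2, remainder 0

[-2; 1, 15, 3, 1, 15, 2]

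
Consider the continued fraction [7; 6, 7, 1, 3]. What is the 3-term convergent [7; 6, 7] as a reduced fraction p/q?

308/43

a_0 = 7: 7/1
a_1 = 6: 43/6
a_2 = 7: 308/43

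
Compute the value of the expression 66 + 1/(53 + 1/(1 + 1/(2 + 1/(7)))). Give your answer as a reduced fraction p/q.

77968/1181

Work from the innermost term outward:
Start with 7.
2 + 1/(7/1) = 2 + 1/7 = 15/7
1 + 1/(15/7) = 1 + 7/15 = 22/15
53 + 1/(22/15) = 53 + 15/22 = 1181/22
66 + 1/(1181/22) = 66 + 22/1181 = 77968/1181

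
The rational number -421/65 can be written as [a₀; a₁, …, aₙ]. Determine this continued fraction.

-421 ÷ 65 → quotient -7, remainder 34
65 ÷ 34 → quotient 1, remainder 31
34 ÷ 31 → quotient 1, remainder 3
31 ÷ 3 → quotient 10, remainder 1
3 ÷ 1 → quotient 3, remainder 0

[-7; 1, 1, 10, 3]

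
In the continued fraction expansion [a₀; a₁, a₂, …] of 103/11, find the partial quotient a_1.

103 ÷ 11 → quotient 9, remainder 4
11 ÷ 4 → quotient 2, remainder 3

2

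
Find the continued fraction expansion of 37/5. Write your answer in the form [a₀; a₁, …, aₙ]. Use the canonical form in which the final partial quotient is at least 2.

Apply division with remainder until the remainder is 0:
⌊37/5⌋ = 7, remainder 2
⌊5/2⌋ = 2, remainder 1
⌊2/1⌋ = 2, remainder 0

[7; 2, 2]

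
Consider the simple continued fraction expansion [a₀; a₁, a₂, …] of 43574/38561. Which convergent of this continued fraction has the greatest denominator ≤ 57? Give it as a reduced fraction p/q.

a_0 = 1: 1/1  (≤ bound)
a_1 = 7: 8/7  (≤ bound)
a_2 = 1: 9/8  (≤ bound)
a_3 = 2: 26/23  (≤ bound)
a_4 = 4: 113/100  (> 57, stop)

26/23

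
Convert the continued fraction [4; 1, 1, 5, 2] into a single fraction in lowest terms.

Start with 2.
5 + 1/(2/1) = 5 + 1/2 = 11/2
1 + 1/(11/2) = 1 + 2/11 = 13/11
1 + 1/(13/11) = 1 + 11/13 = 24/13
4 + 1/(24/13) = 4 + 13/24 = 109/24

109/24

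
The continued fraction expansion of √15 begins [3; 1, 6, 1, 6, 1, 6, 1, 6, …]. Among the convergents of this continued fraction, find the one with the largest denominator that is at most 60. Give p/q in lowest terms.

a_0 = 3: 3/1  (≤ bound)
a_1 = 1: 4/1  (≤ bound)
a_2 = 6: 27/7  (≤ bound)
a_3 = 1: 31/8  (≤ bound)
a_4 = 6: 213/55  (≤ bound)
a_5 = 1: 244/63  (> 60, stop)

213/55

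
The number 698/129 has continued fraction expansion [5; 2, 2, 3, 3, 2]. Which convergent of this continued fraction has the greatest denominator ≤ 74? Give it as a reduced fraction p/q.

303/56

a_0 = 5: 5/1  (≤ bound)
a_1 = 2: 11/2  (≤ bound)
a_2 = 2: 27/5  (≤ bound)
a_3 = 3: 92/17  (≤ bound)
a_4 = 3: 303/56  (≤ bound)
a_5 = 2: 698/129  (> 74, stop)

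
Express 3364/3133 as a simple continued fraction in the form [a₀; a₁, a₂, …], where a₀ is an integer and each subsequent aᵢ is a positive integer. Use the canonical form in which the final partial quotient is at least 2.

⌊3364/3133⌋ = 1, remainder 231
⌊3133/231⌋ = 13, remainder 130
⌊231/130⌋ = 1, remainder 101
⌊130/101⌋ = 1, remainder 29
⌊101/29⌋ = 3, remainder 14
⌊29/14⌋ = 2, remainder 1
⌊14/1⌋ = 14, remainder 0

[1; 13, 1, 1, 3, 2, 14]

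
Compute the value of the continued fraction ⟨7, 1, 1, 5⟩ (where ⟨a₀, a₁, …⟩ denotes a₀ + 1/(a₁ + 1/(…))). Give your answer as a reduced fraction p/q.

Compute successive convergents:
a_0 = 7: 7/1
a_1 = 1: 8/1
a_2 = 1: 15/2
a_3 = 5: 83/11

83/11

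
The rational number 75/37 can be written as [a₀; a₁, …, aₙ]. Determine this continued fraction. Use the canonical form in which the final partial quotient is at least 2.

Repeatedly divide and take the remainder:
75 = 2·37 + 1, so a_0 = 2
37 = 37·1 + 0, so a_1 = 37

[2; 37]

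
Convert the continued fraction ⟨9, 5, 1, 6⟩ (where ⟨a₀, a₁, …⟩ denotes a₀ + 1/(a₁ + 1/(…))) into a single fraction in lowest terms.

Start with 6.
1 + 1/(6/1) = 1 + 1/6 = 7/6
5 + 1/(7/6) = 5 + 6/7 = 41/7
9 + 1/(41/7) = 9 + 7/41 = 376/41

376/41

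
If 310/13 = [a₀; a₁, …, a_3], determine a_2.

5

Repeatedly divide and take the remainder:
310 = 23·13 + 11, so a_0 = 23
13 = 1·11 + 2, so a_1 = 1
11 = 5·2 + 1, so a_2 = 5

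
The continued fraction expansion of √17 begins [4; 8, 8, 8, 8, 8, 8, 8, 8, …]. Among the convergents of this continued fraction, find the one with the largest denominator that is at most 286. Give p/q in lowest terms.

268/65

List convergents until the denominator exceeds the bound:
a_0 = 4: 4/1  (≤ bound)
a_1 = 8: 33/8  (≤ bound)
a_2 = 8: 268/65  (≤ bound)
a_3 = 8: 2177/528  (> 286, stop)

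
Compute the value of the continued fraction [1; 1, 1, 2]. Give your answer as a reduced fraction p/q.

8/5

Start with 2.
1 + 1/(2/1) = 1 + 1/2 = 3/2
1 + 1/(3/2) = 1 + 2/3 = 5/3
1 + 1/(5/3) = 1 + 3/5 = 8/5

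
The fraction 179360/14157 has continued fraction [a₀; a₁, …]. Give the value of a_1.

1

179360 = 12·14157 + 9476, so a_0 = 12
14157 = 1·9476 + 4681, so a_1 = 1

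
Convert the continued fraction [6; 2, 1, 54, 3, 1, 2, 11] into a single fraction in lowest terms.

130521/20602

a_0 = 6: 6/1
a_1 = 2: 13/2
a_2 = 1: 19/3
a_3 = 54: 1039/164
a_4 = 3: 3136/495
a_5 = 1: 4175/659
a_6 = 2: 11486/1813
a_7 = 11: 130521/20602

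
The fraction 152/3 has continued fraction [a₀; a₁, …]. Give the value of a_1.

1

Run the Euclidean algorithm, recording each quotient:
⌊152/3⌋ = 50, remainder 2
⌊3/2⌋ = 1, remainder 1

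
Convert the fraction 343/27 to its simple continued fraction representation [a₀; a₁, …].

[12; 1, 2, 2, 1, 2]

⌊343/27⌋ = 12, remainder 19
⌊27/19⌋ = 1, remainder 8
⌊19/8⌋ = 2, remainder 3
⌊8/3⌋ = 2, remainder 2
⌊3/2⌋ = 1, remainder 1
⌊2/1⌋ = 2, remainder 0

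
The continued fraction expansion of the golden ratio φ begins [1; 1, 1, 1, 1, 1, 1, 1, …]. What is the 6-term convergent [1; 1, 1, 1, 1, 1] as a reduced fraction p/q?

a_0 = 1: 1/1
a_1 = 1: 2/1
a_2 = 1: 3/2
a_3 = 1: 5/3
a_4 = 1: 8/5
a_5 = 1: 13/8

13/8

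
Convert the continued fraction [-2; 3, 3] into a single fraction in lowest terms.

-17/10

Compute successive convergents:
a_0 = -2: -2/1
a_1 = 3: -5/3
a_2 = 3: -17/10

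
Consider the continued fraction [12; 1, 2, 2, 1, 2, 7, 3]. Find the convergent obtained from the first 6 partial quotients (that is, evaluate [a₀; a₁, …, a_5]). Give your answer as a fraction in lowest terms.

Build up convergents one term at a time:
a_0 = 12: 12/1
a_1 = 1: 13/1
a_2 = 2: 38/3
a_3 = 2: 89/7
a_4 = 1: 127/10
a_5 = 2: 343/27

343/27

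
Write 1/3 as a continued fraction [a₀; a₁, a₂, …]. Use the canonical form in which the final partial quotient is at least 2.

[0; 3]

Run the Euclidean algorithm, recording each quotient:
1 = 0·3 + 1, so a_0 = 0
3 = 3·1 + 0, so a_1 = 3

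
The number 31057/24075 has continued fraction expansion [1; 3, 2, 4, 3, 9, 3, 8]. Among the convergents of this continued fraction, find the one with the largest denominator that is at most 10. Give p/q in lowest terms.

9/7

a_0 = 1: 1/1  (≤ bound)
a_1 = 3: 4/3  (≤ bound)
a_2 = 2: 9/7  (≤ bound)
a_3 = 4: 40/31  (> 10, stop)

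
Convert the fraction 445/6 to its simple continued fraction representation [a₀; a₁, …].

[74; 6]

⌊445/6⌋ = 74, remainder 1
⌊6/1⌋ = 6, remainder 0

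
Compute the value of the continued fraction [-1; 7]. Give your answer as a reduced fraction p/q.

Use the convergent recurrence hₖ = aₖ·hₖ₋₁ + hₖ₋₂ (and likewise for the denominators kₖ):
a_0 = -1: -1/1
a_1 = 7: -6/7

-6/7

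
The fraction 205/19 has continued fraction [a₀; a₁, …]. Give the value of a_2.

3

Run the Euclidean algorithm, recording each quotient:
205 ÷ 19 → quotient 10, remainder 15
19 ÷ 15 → quotient 1, remainder 4
15 ÷ 4 → quotient 3, remainder 3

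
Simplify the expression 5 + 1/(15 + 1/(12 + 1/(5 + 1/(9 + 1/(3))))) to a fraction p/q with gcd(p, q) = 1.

Work from the innermost term outward:
Start with 3.
9 + 1/(3/1) = 9 + 1/3 = 28/3
5 + 1/(28/3) = 5 + 3/28 = 143/28
12 + 1/(143/28) = 12 + 28/143 = 1744/143
15 + 1/(1744/143) = 15 + 143/1744 = 26303/1744
5 + 1/(26303/1744) = 5 + 1744/26303 = 133259/26303

133259/26303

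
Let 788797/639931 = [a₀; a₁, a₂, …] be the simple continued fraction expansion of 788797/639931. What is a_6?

47

Repeatedly divide and take the remainder:
788797 = 1·639931 + 148866, so a_0 = 1
639931 = 4·148866 + 44467, so a_1 = 4
148866 = 3·44467 + 15465, so a_2 = 3
44467 = 2·15465 + 13537, so a_3 = 2
15465 = 1·13537 + 1928, so a_4 = 1
13537 = 7·1928 + 41, so a_5 = 7
1928 = 47·41 + 1, so a_6 = 47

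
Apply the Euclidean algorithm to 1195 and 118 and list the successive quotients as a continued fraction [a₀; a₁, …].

Run the Euclidean algorithm, recording each quotient:
1195 = 10·118 + 15, so a_0 = 10
118 = 7·15 + 13, so a_1 = 7
15 = 1·13 + 2, so a_2 = 1
13 = 6·2 + 1, so a_3 = 6
2 = 2·1 + 0, so a_4 = 2

[10; 7, 1, 6, 2]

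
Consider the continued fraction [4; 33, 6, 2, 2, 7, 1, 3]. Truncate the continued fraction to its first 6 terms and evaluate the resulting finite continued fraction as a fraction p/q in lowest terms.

31669/7858

Start with 7.
2 + 1/(7/1) = 2 + 1/7 = 15/7
2 + 1/(15/7) = 2 + 7/15 = 37/15
6 + 1/(37/15) = 6 + 15/37 = 237/37
33 + 1/(237/37) = 33 + 37/237 = 7858/237
4 + 1/(7858/237) = 4 + 237/7858 = 31669/7858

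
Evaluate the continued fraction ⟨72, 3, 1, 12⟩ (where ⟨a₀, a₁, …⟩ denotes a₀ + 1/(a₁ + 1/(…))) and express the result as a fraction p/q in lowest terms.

a_0 = 72: 72/1
a_1 = 3: 217/3
a_2 = 1: 289/4
a_3 = 12: 3685/51

3685/51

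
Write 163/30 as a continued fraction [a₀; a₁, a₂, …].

163 ÷ 30 → quotient 5, remainder 13
30 ÷ 13 → quotient 2, remainder 4
13 ÷ 4 → quotient 3, remainder 1
4 ÷ 1 → quotient 4, remainder 0

[5; 2, 3, 4]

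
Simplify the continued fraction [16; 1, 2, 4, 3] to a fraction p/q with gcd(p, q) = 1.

701/42

Compute successive convergents:
a_0 = 16: 16/1
a_1 = 1: 17/1
a_2 = 2: 50/3
a_3 = 4: 217/13
a_4 = 3: 701/42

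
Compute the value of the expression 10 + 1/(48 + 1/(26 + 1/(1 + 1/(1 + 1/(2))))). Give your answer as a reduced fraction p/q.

a_0 = 10: 10/1
a_1 = 48: 481/48
a_2 = 26: 12516/1249
a_3 = 1: 12997/1297
a_4 = 1: 25513/2546
a_5 = 2: 64023/6389

64023/6389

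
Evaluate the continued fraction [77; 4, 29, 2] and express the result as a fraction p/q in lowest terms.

18385/238

Build up convergents one term at a time:
a_0 = 77: 77/1
a_1 = 4: 309/4
a_2 = 29: 9038/117
a_3 = 2: 18385/238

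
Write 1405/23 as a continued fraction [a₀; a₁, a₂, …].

[61; 11, 2]

Run the Euclidean algorithm, recording each quotient:
1405 = 61·23 + 2, so a_0 = 61
23 = 11·2 + 1, so a_1 = 11
2 = 2·1 + 0, so a_2 = 2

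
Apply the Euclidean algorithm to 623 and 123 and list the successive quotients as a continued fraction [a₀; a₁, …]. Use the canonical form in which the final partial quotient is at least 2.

623 = 5·123 + 8, so a_0 = 5
123 = 15·8 + 3, so a_1 = 15
8 = 2·3 + 2, so a_2 = 2
3 = 1·2 + 1, so a_3 = 1
2 = 2·1 + 0, so a_4 = 2

[5; 15, 2, 1, 2]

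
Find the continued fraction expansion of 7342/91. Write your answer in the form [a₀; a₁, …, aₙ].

[80; 1, 2, 7, 4]

Repeatedly divide and take the remainder:
7342 ÷ 91 → quotient 80, remainder 62
91 ÷ 62 → quotient 1, remainder 29
62 ÷ 29 → quotient 2, remainder 4
29 ÷ 4 → quotient 7, remainder 1
4 ÷ 1 → quotient 4, remainder 0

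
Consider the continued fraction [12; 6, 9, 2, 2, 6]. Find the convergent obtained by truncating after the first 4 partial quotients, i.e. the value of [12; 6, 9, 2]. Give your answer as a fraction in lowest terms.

Start with 2.
9 + 1/(2/1) = 9 + 1/2 = 19/2
6 + 1/(19/2) = 6 + 2/19 = 116/19
12 + 1/(116/19) = 12 + 19/116 = 1411/116

1411/116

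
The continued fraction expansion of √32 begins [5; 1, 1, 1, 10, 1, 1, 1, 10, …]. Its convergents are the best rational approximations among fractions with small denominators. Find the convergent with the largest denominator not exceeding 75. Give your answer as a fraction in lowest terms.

a_0 = 5: 5/1  (≤ bound)
a_1 = 1: 6/1  (≤ bound)
a_2 = 1: 11/2  (≤ bound)
a_3 = 1: 17/3  (≤ bound)
a_4 = 10: 181/32  (≤ bound)
a_5 = 1: 198/35  (≤ bound)
a_6 = 1: 379/67  (≤ bound)
a_7 = 1: 577/102  (> 75, stop)

379/67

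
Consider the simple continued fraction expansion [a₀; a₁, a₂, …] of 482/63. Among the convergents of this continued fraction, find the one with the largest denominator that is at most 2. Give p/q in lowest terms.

a_0 = 7: 7/1  (≤ bound)
a_1 = 1: 8/1  (≤ bound)
a_2 = 1: 15/2  (≤ bound)
a_3 = 1: 23/3  (> 2, stop)

15/2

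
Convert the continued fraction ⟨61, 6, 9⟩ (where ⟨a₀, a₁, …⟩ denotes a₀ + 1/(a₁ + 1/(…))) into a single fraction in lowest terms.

3364/55

a_0 = 61: 61/1
a_1 = 6: 367/6
a_2 = 9: 3364/55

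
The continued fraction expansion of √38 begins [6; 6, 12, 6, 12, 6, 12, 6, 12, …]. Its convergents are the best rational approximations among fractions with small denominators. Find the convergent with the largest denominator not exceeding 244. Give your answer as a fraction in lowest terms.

a_0 = 6: 6/1  (≤ bound)
a_1 = 6: 37/6  (≤ bound)
a_2 = 12: 450/73  (≤ bound)
a_3 = 6: 2737/444  (> 244, stop)

450/73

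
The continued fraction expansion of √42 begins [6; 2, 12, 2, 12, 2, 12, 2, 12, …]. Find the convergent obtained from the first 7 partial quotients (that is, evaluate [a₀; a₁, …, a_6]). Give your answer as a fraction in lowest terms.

109194/16849

a_0 = 6: 6/1
a_1 = 2: 13/2
a_2 = 12: 162/25
a_3 = 2: 337/52
a_4 = 12: 4206/649
a_5 = 2: 8749/1350
a_6 = 12: 109194/16849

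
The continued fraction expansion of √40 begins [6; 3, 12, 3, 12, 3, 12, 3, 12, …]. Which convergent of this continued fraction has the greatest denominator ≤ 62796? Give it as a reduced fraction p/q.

a_0 = 6: 6/1  (≤ bound)
a_1 = 3: 19/3  (≤ bound)
a_2 = 12: 234/37  (≤ bound)
a_3 = 3: 721/114  (≤ bound)
a_4 = 12: 8886/1405  (≤ bound)
a_5 = 3: 27379/4329  (≤ bound)
a_6 = 12: 337434/53353  (≤ bound)
a_7 = 3: 1039681/164388  (> 62796, stop)

337434/53353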